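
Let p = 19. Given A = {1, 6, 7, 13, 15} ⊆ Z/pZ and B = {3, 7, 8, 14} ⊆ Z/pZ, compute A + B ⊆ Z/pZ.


Work in Z/19Z: reduce every sum a + b modulo 19.
Enumerate all 20 pairs:
a = 1: 1+3=4, 1+7=8, 1+8=9, 1+14=15
a = 6: 6+3=9, 6+7=13, 6+8=14, 6+14=1
a = 7: 7+3=10, 7+7=14, 7+8=15, 7+14=2
a = 13: 13+3=16, 13+7=1, 13+8=2, 13+14=8
a = 15: 15+3=18, 15+7=3, 15+8=4, 15+14=10
Distinct residues collected: {1, 2, 3, 4, 8, 9, 10, 13, 14, 15, 16, 18}
|A + B| = 12 (out of 19 total residues).

A + B = {1, 2, 3, 4, 8, 9, 10, 13, 14, 15, 16, 18}


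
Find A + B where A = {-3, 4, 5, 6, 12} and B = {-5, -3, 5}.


A + B = {a + b : a ∈ A, b ∈ B}.
Enumerate all |A|·|B| = 5·3 = 15 pairs (a, b) and collect distinct sums.
a = -3: -3+-5=-8, -3+-3=-6, -3+5=2
a = 4: 4+-5=-1, 4+-3=1, 4+5=9
a = 5: 5+-5=0, 5+-3=2, 5+5=10
a = 6: 6+-5=1, 6+-3=3, 6+5=11
a = 12: 12+-5=7, 12+-3=9, 12+5=17
Collecting distinct sums: A + B = {-8, -6, -1, 0, 1, 2, 3, 7, 9, 10, 11, 17}
|A + B| = 12

A + B = {-8, -6, -1, 0, 1, 2, 3, 7, 9, 10, 11, 17}


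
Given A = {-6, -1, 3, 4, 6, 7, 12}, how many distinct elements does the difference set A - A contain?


A - A = {a - a' : a, a' ∈ A}; |A| = 7.
Bounds: 2|A|-1 ≤ |A - A| ≤ |A|² - |A| + 1, i.e. 13 ≤ |A - A| ≤ 43.
Note: 0 ∈ A - A always (from a - a). The set is symmetric: if d ∈ A - A then -d ∈ A - A.
Enumerate nonzero differences d = a - a' with a > a' (then include -d):
Positive differences: {1, 2, 3, 4, 5, 6, 7, 8, 9, 10, 12, 13, 18}
Full difference set: {0} ∪ (positive diffs) ∪ (negative diffs).
|A - A| = 1 + 2·13 = 27 (matches direct enumeration: 27).

|A - A| = 27


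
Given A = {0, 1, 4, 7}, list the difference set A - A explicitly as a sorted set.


A - A = {a - a' : a, a' ∈ A}.
Compute a - a' for each ordered pair (a, a'):
a = 0: 0-0=0, 0-1=-1, 0-4=-4, 0-7=-7
a = 1: 1-0=1, 1-1=0, 1-4=-3, 1-7=-6
a = 4: 4-0=4, 4-1=3, 4-4=0, 4-7=-3
a = 7: 7-0=7, 7-1=6, 7-4=3, 7-7=0
Collecting distinct values (and noting 0 appears from a-a):
A - A = {-7, -6, -4, -3, -1, 0, 1, 3, 4, 6, 7}
|A - A| = 11

A - A = {-7, -6, -4, -3, -1, 0, 1, 3, 4, 6, 7}


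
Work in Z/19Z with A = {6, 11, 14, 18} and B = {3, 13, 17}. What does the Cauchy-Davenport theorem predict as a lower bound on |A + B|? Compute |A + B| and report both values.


Cauchy-Davenport: |A + B| ≥ min(p, |A| + |B| - 1) for A, B nonempty in Z/pZ.
|A| = 4, |B| = 3, p = 19.
CD lower bound = min(19, 4 + 3 - 1) = min(19, 6) = 6.
Compute A + B mod 19 directly:
a = 6: 6+3=9, 6+13=0, 6+17=4
a = 11: 11+3=14, 11+13=5, 11+17=9
a = 14: 14+3=17, 14+13=8, 14+17=12
a = 18: 18+3=2, 18+13=12, 18+17=16
A + B = {0, 2, 4, 5, 8, 9, 12, 14, 16, 17}, so |A + B| = 10.
Verify: 10 ≥ 6? Yes ✓.

CD lower bound = 6, actual |A + B| = 10.


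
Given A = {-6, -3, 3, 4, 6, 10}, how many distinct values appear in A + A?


A + A = {a + a' : a, a' ∈ A}; |A| = 6.
General bounds: 2|A| - 1 ≤ |A + A| ≤ |A|(|A|+1)/2, i.e. 11 ≤ |A + A| ≤ 21.
Lower bound 2|A|-1 is attained iff A is an arithmetic progression.
Enumerate sums a + a' for a ≤ a' (symmetric, so this suffices):
a = -6: -6+-6=-12, -6+-3=-9, -6+3=-3, -6+4=-2, -6+6=0, -6+10=4
a = -3: -3+-3=-6, -3+3=0, -3+4=1, -3+6=3, -3+10=7
a = 3: 3+3=6, 3+4=7, 3+6=9, 3+10=13
a = 4: 4+4=8, 4+6=10, 4+10=14
a = 6: 6+6=12, 6+10=16
a = 10: 10+10=20
Distinct sums: {-12, -9, -6, -3, -2, 0, 1, 3, 4, 6, 7, 8, 9, 10, 12, 13, 14, 16, 20}
|A + A| = 19

|A + A| = 19


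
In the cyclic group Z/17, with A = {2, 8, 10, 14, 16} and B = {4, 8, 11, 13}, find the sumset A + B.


Work in Z/17Z: reduce every sum a + b modulo 17.
Enumerate all 20 pairs:
a = 2: 2+4=6, 2+8=10, 2+11=13, 2+13=15
a = 8: 8+4=12, 8+8=16, 8+11=2, 8+13=4
a = 10: 10+4=14, 10+8=1, 10+11=4, 10+13=6
a = 14: 14+4=1, 14+8=5, 14+11=8, 14+13=10
a = 16: 16+4=3, 16+8=7, 16+11=10, 16+13=12
Distinct residues collected: {1, 2, 3, 4, 5, 6, 7, 8, 10, 12, 13, 14, 15, 16}
|A + B| = 14 (out of 17 total residues).

A + B = {1, 2, 3, 4, 5, 6, 7, 8, 10, 12, 13, 14, 15, 16}


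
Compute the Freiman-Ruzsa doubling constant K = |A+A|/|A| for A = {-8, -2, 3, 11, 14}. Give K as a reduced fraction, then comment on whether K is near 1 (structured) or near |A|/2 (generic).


|A| = 5.
Compute A + A by enumerating all 25 pairs.
A + A = {-16, -10, -5, -4, 1, 3, 6, 9, 12, 14, 17, 22, 25, 28}, so |A + A| = 14.
K = |A + A| / |A| = 14/5 (already in lowest terms) ≈ 2.8000.
Reference: AP of size 5 gives K = 9/5 ≈ 1.8000; a fully generic set of size 5 gives K ≈ 3.0000.

|A| = 5, |A + A| = 14, K = 14/5.


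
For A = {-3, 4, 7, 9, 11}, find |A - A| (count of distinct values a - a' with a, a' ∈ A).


A - A = {a - a' : a, a' ∈ A}; |A| = 5.
Bounds: 2|A|-1 ≤ |A - A| ≤ |A|² - |A| + 1, i.e. 9 ≤ |A - A| ≤ 21.
Note: 0 ∈ A - A always (from a - a). The set is symmetric: if d ∈ A - A then -d ∈ A - A.
Enumerate nonzero differences d = a - a' with a > a' (then include -d):
Positive differences: {2, 3, 4, 5, 7, 10, 12, 14}
Full difference set: {0} ∪ (positive diffs) ∪ (negative diffs).
|A - A| = 1 + 2·8 = 17 (matches direct enumeration: 17).

|A - A| = 17


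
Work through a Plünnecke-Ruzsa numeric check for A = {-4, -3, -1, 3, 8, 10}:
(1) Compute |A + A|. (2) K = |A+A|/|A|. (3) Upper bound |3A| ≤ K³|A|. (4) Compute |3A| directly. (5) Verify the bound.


|A| = 6.
Step 1: Compute A + A by enumerating all 36 pairs.
A + A = {-8, -7, -6, -5, -4, -2, -1, 0, 2, 4, 5, 6, 7, 9, 11, 13, 16, 18, 20}, so |A + A| = 19.
Step 2: Doubling constant K = |A + A|/|A| = 19/6 = 19/6 ≈ 3.1667.
Step 3: Plünnecke-Ruzsa gives |3A| ≤ K³·|A| = (3.1667)³ · 6 ≈ 190.5278.
Step 4: Compute 3A = A + A + A directly by enumerating all triples (a,b,c) ∈ A³; |3A| = 36.
Step 5: Check 36 ≤ 190.5278? Yes ✓.

K = 19/6, Plünnecke-Ruzsa bound K³|A| ≈ 190.5278, |3A| = 36, inequality holds.


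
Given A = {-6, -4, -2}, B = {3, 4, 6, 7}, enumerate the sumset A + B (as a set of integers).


A + B = {a + b : a ∈ A, b ∈ B}.
Enumerate all |A|·|B| = 3·4 = 12 pairs (a, b) and collect distinct sums.
a = -6: -6+3=-3, -6+4=-2, -6+6=0, -6+7=1
a = -4: -4+3=-1, -4+4=0, -4+6=2, -4+7=3
a = -2: -2+3=1, -2+4=2, -2+6=4, -2+7=5
Collecting distinct sums: A + B = {-3, -2, -1, 0, 1, 2, 3, 4, 5}
|A + B| = 9

A + B = {-3, -2, -1, 0, 1, 2, 3, 4, 5}


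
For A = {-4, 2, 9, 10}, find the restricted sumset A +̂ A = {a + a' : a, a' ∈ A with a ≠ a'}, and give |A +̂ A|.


Restricted sumset: A +̂ A = {a + a' : a ∈ A, a' ∈ A, a ≠ a'}.
Equivalently, take A + A and drop any sum 2a that is achievable ONLY as a + a for a ∈ A (i.e. sums representable only with equal summands).
Enumerate pairs (a, a') with a < a' (symmetric, so each unordered pair gives one sum; this covers all a ≠ a'):
  -4 + 2 = -2
  -4 + 9 = 5
  -4 + 10 = 6
  2 + 9 = 11
  2 + 10 = 12
  9 + 10 = 19
Collected distinct sums: {-2, 5, 6, 11, 12, 19}
|A +̂ A| = 6
(Reference bound: |A +̂ A| ≥ 2|A| - 3 for |A| ≥ 2, with |A| = 4 giving ≥ 5.)

|A +̂ A| = 6


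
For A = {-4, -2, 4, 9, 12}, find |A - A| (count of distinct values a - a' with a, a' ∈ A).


A - A = {a - a' : a, a' ∈ A}; |A| = 5.
Bounds: 2|A|-1 ≤ |A - A| ≤ |A|² - |A| + 1, i.e. 9 ≤ |A - A| ≤ 21.
Note: 0 ∈ A - A always (from a - a). The set is symmetric: if d ∈ A - A then -d ∈ A - A.
Enumerate nonzero differences d = a - a' with a > a' (then include -d):
Positive differences: {2, 3, 5, 6, 8, 11, 13, 14, 16}
Full difference set: {0} ∪ (positive diffs) ∪ (negative diffs).
|A - A| = 1 + 2·9 = 19 (matches direct enumeration: 19).

|A - A| = 19


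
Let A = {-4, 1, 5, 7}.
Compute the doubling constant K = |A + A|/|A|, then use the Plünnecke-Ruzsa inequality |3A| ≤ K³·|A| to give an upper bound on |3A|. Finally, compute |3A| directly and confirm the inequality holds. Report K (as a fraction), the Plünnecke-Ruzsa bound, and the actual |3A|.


|A| = 4.
Step 1: Compute A + A by enumerating all 16 pairs.
A + A = {-8, -3, 1, 2, 3, 6, 8, 10, 12, 14}, so |A + A| = 10.
Step 2: Doubling constant K = |A + A|/|A| = 10/4 = 10/4 ≈ 2.5000.
Step 3: Plünnecke-Ruzsa gives |3A| ≤ K³·|A| = (2.5000)³ · 4 ≈ 62.5000.
Step 4: Compute 3A = A + A + A directly by enumerating all triples (a,b,c) ∈ A³; |3A| = 19.
Step 5: Check 19 ≤ 62.5000? Yes ✓.

K = 10/4, Plünnecke-Ruzsa bound K³|A| ≈ 62.5000, |3A| = 19, inequality holds.


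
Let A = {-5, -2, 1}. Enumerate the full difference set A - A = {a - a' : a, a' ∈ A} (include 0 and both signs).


A - A = {a - a' : a, a' ∈ A}.
Compute a - a' for each ordered pair (a, a'):
a = -5: -5--5=0, -5--2=-3, -5-1=-6
a = -2: -2--5=3, -2--2=0, -2-1=-3
a = 1: 1--5=6, 1--2=3, 1-1=0
Collecting distinct values (and noting 0 appears from a-a):
A - A = {-6, -3, 0, 3, 6}
|A - A| = 5

A - A = {-6, -3, 0, 3, 6}


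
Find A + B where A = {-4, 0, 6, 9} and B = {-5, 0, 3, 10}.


A + B = {a + b : a ∈ A, b ∈ B}.
Enumerate all |A|·|B| = 4·4 = 16 pairs (a, b) and collect distinct sums.
a = -4: -4+-5=-9, -4+0=-4, -4+3=-1, -4+10=6
a = 0: 0+-5=-5, 0+0=0, 0+3=3, 0+10=10
a = 6: 6+-5=1, 6+0=6, 6+3=9, 6+10=16
a = 9: 9+-5=4, 9+0=9, 9+3=12, 9+10=19
Collecting distinct sums: A + B = {-9, -5, -4, -1, 0, 1, 3, 4, 6, 9, 10, 12, 16, 19}
|A + B| = 14

A + B = {-9, -5, -4, -1, 0, 1, 3, 4, 6, 9, 10, 12, 16, 19}


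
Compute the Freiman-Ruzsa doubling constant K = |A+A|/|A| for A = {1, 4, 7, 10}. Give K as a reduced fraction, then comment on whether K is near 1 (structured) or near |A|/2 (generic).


|A| = 4.
Compute A + A by enumerating all 16 pairs.
A + A = {2, 5, 8, 11, 14, 17, 20}, so |A + A| = 7.
K = |A + A| / |A| = 7/4 (already in lowest terms) ≈ 1.7500.
Reference: AP of size 4 gives K = 7/4 ≈ 1.7500; a fully generic set of size 4 gives K ≈ 2.5000.

|A| = 4, |A + A| = 7, K = 7/4.


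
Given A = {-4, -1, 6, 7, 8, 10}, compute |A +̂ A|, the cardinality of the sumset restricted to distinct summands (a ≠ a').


Restricted sumset: A +̂ A = {a + a' : a ∈ A, a' ∈ A, a ≠ a'}.
Equivalently, take A + A and drop any sum 2a that is achievable ONLY as a + a for a ∈ A (i.e. sums representable only with equal summands).
Enumerate pairs (a, a') with a < a' (symmetric, so each unordered pair gives one sum; this covers all a ≠ a'):
  -4 + -1 = -5
  -4 + 6 = 2
  -4 + 7 = 3
  -4 + 8 = 4
  -4 + 10 = 6
  -1 + 6 = 5
  -1 + 7 = 6
  -1 + 8 = 7
  -1 + 10 = 9
  6 + 7 = 13
  6 + 8 = 14
  6 + 10 = 16
  7 + 8 = 15
  7 + 10 = 17
  8 + 10 = 18
Collected distinct sums: {-5, 2, 3, 4, 5, 6, 7, 9, 13, 14, 15, 16, 17, 18}
|A +̂ A| = 14
(Reference bound: |A +̂ A| ≥ 2|A| - 3 for |A| ≥ 2, with |A| = 6 giving ≥ 9.)

|A +̂ A| = 14


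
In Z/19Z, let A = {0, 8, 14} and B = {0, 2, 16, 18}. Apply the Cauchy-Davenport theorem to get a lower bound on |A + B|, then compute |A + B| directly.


Cauchy-Davenport: |A + B| ≥ min(p, |A| + |B| - 1) for A, B nonempty in Z/pZ.
|A| = 3, |B| = 4, p = 19.
CD lower bound = min(19, 3 + 4 - 1) = min(19, 6) = 6.
Compute A + B mod 19 directly:
a = 0: 0+0=0, 0+2=2, 0+16=16, 0+18=18
a = 8: 8+0=8, 8+2=10, 8+16=5, 8+18=7
a = 14: 14+0=14, 14+2=16, 14+16=11, 14+18=13
A + B = {0, 2, 5, 7, 8, 10, 11, 13, 14, 16, 18}, so |A + B| = 11.
Verify: 11 ≥ 6? Yes ✓.

CD lower bound = 6, actual |A + B| = 11.


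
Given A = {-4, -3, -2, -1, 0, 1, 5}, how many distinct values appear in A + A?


A + A = {a + a' : a, a' ∈ A}; |A| = 7.
General bounds: 2|A| - 1 ≤ |A + A| ≤ |A|(|A|+1)/2, i.e. 13 ≤ |A + A| ≤ 28.
Lower bound 2|A|-1 is attained iff A is an arithmetic progression.
Enumerate sums a + a' for a ≤ a' (symmetric, so this suffices):
a = -4: -4+-4=-8, -4+-3=-7, -4+-2=-6, -4+-1=-5, -4+0=-4, -4+1=-3, -4+5=1
a = -3: -3+-3=-6, -3+-2=-5, -3+-1=-4, -3+0=-3, -3+1=-2, -3+5=2
a = -2: -2+-2=-4, -2+-1=-3, -2+0=-2, -2+1=-1, -2+5=3
a = -1: -1+-1=-2, -1+0=-1, -1+1=0, -1+5=4
a = 0: 0+0=0, 0+1=1, 0+5=5
a = 1: 1+1=2, 1+5=6
a = 5: 5+5=10
Distinct sums: {-8, -7, -6, -5, -4, -3, -2, -1, 0, 1, 2, 3, 4, 5, 6, 10}
|A + A| = 16

|A + A| = 16


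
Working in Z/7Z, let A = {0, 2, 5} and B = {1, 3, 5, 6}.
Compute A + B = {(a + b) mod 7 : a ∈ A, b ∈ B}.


Work in Z/7Z: reduce every sum a + b modulo 7.
Enumerate all 12 pairs:
a = 0: 0+1=1, 0+3=3, 0+5=5, 0+6=6
a = 2: 2+1=3, 2+3=5, 2+5=0, 2+6=1
a = 5: 5+1=6, 5+3=1, 5+5=3, 5+6=4
Distinct residues collected: {0, 1, 3, 4, 5, 6}
|A + B| = 6 (out of 7 total residues).

A + B = {0, 1, 3, 4, 5, 6}


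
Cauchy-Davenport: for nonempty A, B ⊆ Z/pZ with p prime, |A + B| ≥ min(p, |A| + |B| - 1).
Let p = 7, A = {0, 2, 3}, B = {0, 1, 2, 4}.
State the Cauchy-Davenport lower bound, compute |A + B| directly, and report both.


Cauchy-Davenport: |A + B| ≥ min(p, |A| + |B| - 1) for A, B nonempty in Z/pZ.
|A| = 3, |B| = 4, p = 7.
CD lower bound = min(7, 3 + 4 - 1) = min(7, 6) = 6.
Compute A + B mod 7 directly:
a = 0: 0+0=0, 0+1=1, 0+2=2, 0+4=4
a = 2: 2+0=2, 2+1=3, 2+2=4, 2+4=6
a = 3: 3+0=3, 3+1=4, 3+2=5, 3+4=0
A + B = {0, 1, 2, 3, 4, 5, 6}, so |A + B| = 7.
Verify: 7 ≥ 6? Yes ✓.

CD lower bound = 6, actual |A + B| = 7.


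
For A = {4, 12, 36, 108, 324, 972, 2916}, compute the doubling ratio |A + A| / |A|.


|A| = 7.
Compute A + A by enumerating all 49 pairs.
A + A = {8, 16, 24, 40, 48, 72, 112, 120, 144, 216, 328, 336, 360, 432, 648, 976, 984, 1008, 1080, 1296, 1944, 2920, 2928, 2952, 3024, 3240, 3888, 5832}, so |A + A| = 28.
K = |A + A| / |A| = 28/7 = 4/1 ≈ 4.0000.
Reference: AP of size 7 gives K = 13/7 ≈ 1.8571; a fully generic set of size 7 gives K ≈ 4.0000.

|A| = 7, |A + A| = 28, K = 28/7 = 4/1.


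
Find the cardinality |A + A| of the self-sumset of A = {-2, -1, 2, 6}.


A + A = {a + a' : a, a' ∈ A}; |A| = 4.
General bounds: 2|A| - 1 ≤ |A + A| ≤ |A|(|A|+1)/2, i.e. 7 ≤ |A + A| ≤ 10.
Lower bound 2|A|-1 is attained iff A is an arithmetic progression.
Enumerate sums a + a' for a ≤ a' (symmetric, so this suffices):
a = -2: -2+-2=-4, -2+-1=-3, -2+2=0, -2+6=4
a = -1: -1+-1=-2, -1+2=1, -1+6=5
a = 2: 2+2=4, 2+6=8
a = 6: 6+6=12
Distinct sums: {-4, -3, -2, 0, 1, 4, 5, 8, 12}
|A + A| = 9

|A + A| = 9


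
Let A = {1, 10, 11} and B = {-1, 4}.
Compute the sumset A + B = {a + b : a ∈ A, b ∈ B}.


A + B = {a + b : a ∈ A, b ∈ B}.
Enumerate all |A|·|B| = 3·2 = 6 pairs (a, b) and collect distinct sums.
a = 1: 1+-1=0, 1+4=5
a = 10: 10+-1=9, 10+4=14
a = 11: 11+-1=10, 11+4=15
Collecting distinct sums: A + B = {0, 5, 9, 10, 14, 15}
|A + B| = 6

A + B = {0, 5, 9, 10, 14, 15}


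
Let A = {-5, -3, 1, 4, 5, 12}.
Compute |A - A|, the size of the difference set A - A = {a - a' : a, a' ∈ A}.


A - A = {a - a' : a, a' ∈ A}; |A| = 6.
Bounds: 2|A|-1 ≤ |A - A| ≤ |A|² - |A| + 1, i.e. 11 ≤ |A - A| ≤ 31.
Note: 0 ∈ A - A always (from a - a). The set is symmetric: if d ∈ A - A then -d ∈ A - A.
Enumerate nonzero differences d = a - a' with a > a' (then include -d):
Positive differences: {1, 2, 3, 4, 6, 7, 8, 9, 10, 11, 15, 17}
Full difference set: {0} ∪ (positive diffs) ∪ (negative diffs).
|A - A| = 1 + 2·12 = 25 (matches direct enumeration: 25).

|A - A| = 25


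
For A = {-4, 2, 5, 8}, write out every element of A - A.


A - A = {a - a' : a, a' ∈ A}.
Compute a - a' for each ordered pair (a, a'):
a = -4: -4--4=0, -4-2=-6, -4-5=-9, -4-8=-12
a = 2: 2--4=6, 2-2=0, 2-5=-3, 2-8=-6
a = 5: 5--4=9, 5-2=3, 5-5=0, 5-8=-3
a = 8: 8--4=12, 8-2=6, 8-5=3, 8-8=0
Collecting distinct values (and noting 0 appears from a-a):
A - A = {-12, -9, -6, -3, 0, 3, 6, 9, 12}
|A - A| = 9

A - A = {-12, -9, -6, -3, 0, 3, 6, 9, 12}


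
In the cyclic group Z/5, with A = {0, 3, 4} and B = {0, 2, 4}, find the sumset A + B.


Work in Z/5Z: reduce every sum a + b modulo 5.
Enumerate all 9 pairs:
a = 0: 0+0=0, 0+2=2, 0+4=4
a = 3: 3+0=3, 3+2=0, 3+4=2
a = 4: 4+0=4, 4+2=1, 4+4=3
Distinct residues collected: {0, 1, 2, 3, 4}
|A + B| = 5 (out of 5 total residues).

A + B = {0, 1, 2, 3, 4}


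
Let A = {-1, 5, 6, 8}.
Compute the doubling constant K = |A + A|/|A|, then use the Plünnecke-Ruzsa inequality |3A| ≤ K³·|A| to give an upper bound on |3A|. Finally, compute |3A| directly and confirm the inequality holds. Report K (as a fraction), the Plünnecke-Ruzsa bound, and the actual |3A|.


|A| = 4.
Step 1: Compute A + A by enumerating all 16 pairs.
A + A = {-2, 4, 5, 7, 10, 11, 12, 13, 14, 16}, so |A + A| = 10.
Step 2: Doubling constant K = |A + A|/|A| = 10/4 = 10/4 ≈ 2.5000.
Step 3: Plünnecke-Ruzsa gives |3A| ≤ K³·|A| = (2.5000)³ · 4 ≈ 62.5000.
Step 4: Compute 3A = A + A + A directly by enumerating all triples (a,b,c) ∈ A³; |3A| = 18.
Step 5: Check 18 ≤ 62.5000? Yes ✓.

K = 10/4, Plünnecke-Ruzsa bound K³|A| ≈ 62.5000, |3A| = 18, inequality holds.


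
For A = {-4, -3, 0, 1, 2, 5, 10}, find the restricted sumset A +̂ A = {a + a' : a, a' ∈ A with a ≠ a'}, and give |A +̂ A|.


Restricted sumset: A +̂ A = {a + a' : a ∈ A, a' ∈ A, a ≠ a'}.
Equivalently, take A + A and drop any sum 2a that is achievable ONLY as a + a for a ∈ A (i.e. sums representable only with equal summands).
Enumerate pairs (a, a') with a < a' (symmetric, so each unordered pair gives one sum; this covers all a ≠ a'):
  -4 + -3 = -7
  -4 + 0 = -4
  -4 + 1 = -3
  -4 + 2 = -2
  -4 + 5 = 1
  -4 + 10 = 6
  -3 + 0 = -3
  -3 + 1 = -2
  -3 + 2 = -1
  -3 + 5 = 2
  -3 + 10 = 7
  0 + 1 = 1
  0 + 2 = 2
  0 + 5 = 5
  0 + 10 = 10
  1 + 2 = 3
  1 + 5 = 6
  1 + 10 = 11
  2 + 5 = 7
  2 + 10 = 12
  5 + 10 = 15
Collected distinct sums: {-7, -4, -3, -2, -1, 1, 2, 3, 5, 6, 7, 10, 11, 12, 15}
|A +̂ A| = 15
(Reference bound: |A +̂ A| ≥ 2|A| - 3 for |A| ≥ 2, with |A| = 7 giving ≥ 11.)

|A +̂ A| = 15


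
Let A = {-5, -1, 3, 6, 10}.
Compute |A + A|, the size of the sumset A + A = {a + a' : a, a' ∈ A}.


A + A = {a + a' : a, a' ∈ A}; |A| = 5.
General bounds: 2|A| - 1 ≤ |A + A| ≤ |A|(|A|+1)/2, i.e. 9 ≤ |A + A| ≤ 15.
Lower bound 2|A|-1 is attained iff A is an arithmetic progression.
Enumerate sums a + a' for a ≤ a' (symmetric, so this suffices):
a = -5: -5+-5=-10, -5+-1=-6, -5+3=-2, -5+6=1, -5+10=5
a = -1: -1+-1=-2, -1+3=2, -1+6=5, -1+10=9
a = 3: 3+3=6, 3+6=9, 3+10=13
a = 6: 6+6=12, 6+10=16
a = 10: 10+10=20
Distinct sums: {-10, -6, -2, 1, 2, 5, 6, 9, 12, 13, 16, 20}
|A + A| = 12

|A + A| = 12


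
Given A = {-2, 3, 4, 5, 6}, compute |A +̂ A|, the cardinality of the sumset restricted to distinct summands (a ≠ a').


Restricted sumset: A +̂ A = {a + a' : a ∈ A, a' ∈ A, a ≠ a'}.
Equivalently, take A + A and drop any sum 2a that is achievable ONLY as a + a for a ∈ A (i.e. sums representable only with equal summands).
Enumerate pairs (a, a') with a < a' (symmetric, so each unordered pair gives one sum; this covers all a ≠ a'):
  -2 + 3 = 1
  -2 + 4 = 2
  -2 + 5 = 3
  -2 + 6 = 4
  3 + 4 = 7
  3 + 5 = 8
  3 + 6 = 9
  4 + 5 = 9
  4 + 6 = 10
  5 + 6 = 11
Collected distinct sums: {1, 2, 3, 4, 7, 8, 9, 10, 11}
|A +̂ A| = 9
(Reference bound: |A +̂ A| ≥ 2|A| - 3 for |A| ≥ 2, with |A| = 5 giving ≥ 7.)

|A +̂ A| = 9


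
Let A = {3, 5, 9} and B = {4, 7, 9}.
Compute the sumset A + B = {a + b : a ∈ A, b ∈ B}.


A + B = {a + b : a ∈ A, b ∈ B}.
Enumerate all |A|·|B| = 3·3 = 9 pairs (a, b) and collect distinct sums.
a = 3: 3+4=7, 3+7=10, 3+9=12
a = 5: 5+4=9, 5+7=12, 5+9=14
a = 9: 9+4=13, 9+7=16, 9+9=18
Collecting distinct sums: A + B = {7, 9, 10, 12, 13, 14, 16, 18}
|A + B| = 8

A + B = {7, 9, 10, 12, 13, 14, 16, 18}


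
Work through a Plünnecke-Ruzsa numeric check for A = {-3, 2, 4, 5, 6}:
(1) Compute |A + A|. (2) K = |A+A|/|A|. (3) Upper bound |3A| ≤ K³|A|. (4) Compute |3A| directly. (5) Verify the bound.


|A| = 5.
Step 1: Compute A + A by enumerating all 25 pairs.
A + A = {-6, -1, 1, 2, 3, 4, 6, 7, 8, 9, 10, 11, 12}, so |A + A| = 13.
Step 2: Doubling constant K = |A + A|/|A| = 13/5 = 13/5 ≈ 2.6000.
Step 3: Plünnecke-Ruzsa gives |3A| ≤ K³·|A| = (2.6000)³ · 5 ≈ 87.8800.
Step 4: Compute 3A = A + A + A directly by enumerating all triples (a,b,c) ∈ A³; |3A| = 22.
Step 5: Check 22 ≤ 87.8800? Yes ✓.

K = 13/5, Plünnecke-Ruzsa bound K³|A| ≈ 87.8800, |3A| = 22, inequality holds.


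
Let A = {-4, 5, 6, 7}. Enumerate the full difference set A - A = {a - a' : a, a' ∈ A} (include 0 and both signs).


A - A = {a - a' : a, a' ∈ A}.
Compute a - a' for each ordered pair (a, a'):
a = -4: -4--4=0, -4-5=-9, -4-6=-10, -4-7=-11
a = 5: 5--4=9, 5-5=0, 5-6=-1, 5-7=-2
a = 6: 6--4=10, 6-5=1, 6-6=0, 6-7=-1
a = 7: 7--4=11, 7-5=2, 7-6=1, 7-7=0
Collecting distinct values (and noting 0 appears from a-a):
A - A = {-11, -10, -9, -2, -1, 0, 1, 2, 9, 10, 11}
|A - A| = 11

A - A = {-11, -10, -9, -2, -1, 0, 1, 2, 9, 10, 11}


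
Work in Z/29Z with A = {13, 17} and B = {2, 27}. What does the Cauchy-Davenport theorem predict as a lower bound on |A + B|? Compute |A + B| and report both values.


Cauchy-Davenport: |A + B| ≥ min(p, |A| + |B| - 1) for A, B nonempty in Z/pZ.
|A| = 2, |B| = 2, p = 29.
CD lower bound = min(29, 2 + 2 - 1) = min(29, 3) = 3.
Compute A + B mod 29 directly:
a = 13: 13+2=15, 13+27=11
a = 17: 17+2=19, 17+27=15
A + B = {11, 15, 19}, so |A + B| = 3.
Verify: 3 ≥ 3? Yes ✓.

CD lower bound = 3, actual |A + B| = 3.


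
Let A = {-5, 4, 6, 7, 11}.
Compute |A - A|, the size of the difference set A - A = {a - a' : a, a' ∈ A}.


A - A = {a - a' : a, a' ∈ A}; |A| = 5.
Bounds: 2|A|-1 ≤ |A - A| ≤ |A|² - |A| + 1, i.e. 9 ≤ |A - A| ≤ 21.
Note: 0 ∈ A - A always (from a - a). The set is symmetric: if d ∈ A - A then -d ∈ A - A.
Enumerate nonzero differences d = a - a' with a > a' (then include -d):
Positive differences: {1, 2, 3, 4, 5, 7, 9, 11, 12, 16}
Full difference set: {0} ∪ (positive diffs) ∪ (negative diffs).
|A - A| = 1 + 2·10 = 21 (matches direct enumeration: 21).

|A - A| = 21


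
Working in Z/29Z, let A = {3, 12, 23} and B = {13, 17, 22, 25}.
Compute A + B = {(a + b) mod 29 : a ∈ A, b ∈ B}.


Work in Z/29Z: reduce every sum a + b modulo 29.
Enumerate all 12 pairs:
a = 3: 3+13=16, 3+17=20, 3+22=25, 3+25=28
a = 12: 12+13=25, 12+17=0, 12+22=5, 12+25=8
a = 23: 23+13=7, 23+17=11, 23+22=16, 23+25=19
Distinct residues collected: {0, 5, 7, 8, 11, 16, 19, 20, 25, 28}
|A + B| = 10 (out of 29 total residues).

A + B = {0, 5, 7, 8, 11, 16, 19, 20, 25, 28}


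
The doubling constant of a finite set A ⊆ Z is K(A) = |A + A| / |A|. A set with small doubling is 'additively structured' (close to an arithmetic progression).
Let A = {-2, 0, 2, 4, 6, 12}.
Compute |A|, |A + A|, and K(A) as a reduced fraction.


|A| = 6.
Compute A + A by enumerating all 36 pairs.
A + A = {-4, -2, 0, 2, 4, 6, 8, 10, 12, 14, 16, 18, 24}, so |A + A| = 13.
K = |A + A| / |A| = 13/6 (already in lowest terms) ≈ 2.1667.
Reference: AP of size 6 gives K = 11/6 ≈ 1.8333; a fully generic set of size 6 gives K ≈ 3.5000.

|A| = 6, |A + A| = 13, K = 13/6.


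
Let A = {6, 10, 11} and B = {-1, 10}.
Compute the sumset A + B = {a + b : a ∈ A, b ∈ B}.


A + B = {a + b : a ∈ A, b ∈ B}.
Enumerate all |A|·|B| = 3·2 = 6 pairs (a, b) and collect distinct sums.
a = 6: 6+-1=5, 6+10=16
a = 10: 10+-1=9, 10+10=20
a = 11: 11+-1=10, 11+10=21
Collecting distinct sums: A + B = {5, 9, 10, 16, 20, 21}
|A + B| = 6

A + B = {5, 9, 10, 16, 20, 21}


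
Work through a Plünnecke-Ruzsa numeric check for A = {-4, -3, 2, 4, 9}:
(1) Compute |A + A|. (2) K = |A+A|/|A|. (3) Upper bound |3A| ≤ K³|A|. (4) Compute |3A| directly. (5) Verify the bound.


|A| = 5.
Step 1: Compute A + A by enumerating all 25 pairs.
A + A = {-8, -7, -6, -2, -1, 0, 1, 4, 5, 6, 8, 11, 13, 18}, so |A + A| = 14.
Step 2: Doubling constant K = |A + A|/|A| = 14/5 = 14/5 ≈ 2.8000.
Step 3: Plünnecke-Ruzsa gives |3A| ≤ K³·|A| = (2.8000)³ · 5 ≈ 109.7600.
Step 4: Compute 3A = A + A + A directly by enumerating all triples (a,b,c) ∈ A³; |3A| = 28.
Step 5: Check 28 ≤ 109.7600? Yes ✓.

K = 14/5, Plünnecke-Ruzsa bound K³|A| ≈ 109.7600, |3A| = 28, inequality holds.


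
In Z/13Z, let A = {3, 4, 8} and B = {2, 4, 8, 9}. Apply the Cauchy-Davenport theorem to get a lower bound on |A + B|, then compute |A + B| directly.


Cauchy-Davenport: |A + B| ≥ min(p, |A| + |B| - 1) for A, B nonempty in Z/pZ.
|A| = 3, |B| = 4, p = 13.
CD lower bound = min(13, 3 + 4 - 1) = min(13, 6) = 6.
Compute A + B mod 13 directly:
a = 3: 3+2=5, 3+4=7, 3+8=11, 3+9=12
a = 4: 4+2=6, 4+4=8, 4+8=12, 4+9=0
a = 8: 8+2=10, 8+4=12, 8+8=3, 8+9=4
A + B = {0, 3, 4, 5, 6, 7, 8, 10, 11, 12}, so |A + B| = 10.
Verify: 10 ≥ 6? Yes ✓.

CD lower bound = 6, actual |A + B| = 10.


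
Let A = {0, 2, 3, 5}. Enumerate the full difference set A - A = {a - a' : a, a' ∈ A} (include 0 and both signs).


A - A = {a - a' : a, a' ∈ A}.
Compute a - a' for each ordered pair (a, a'):
a = 0: 0-0=0, 0-2=-2, 0-3=-3, 0-5=-5
a = 2: 2-0=2, 2-2=0, 2-3=-1, 2-5=-3
a = 3: 3-0=3, 3-2=1, 3-3=0, 3-5=-2
a = 5: 5-0=5, 5-2=3, 5-3=2, 5-5=0
Collecting distinct values (and noting 0 appears from a-a):
A - A = {-5, -3, -2, -1, 0, 1, 2, 3, 5}
|A - A| = 9

A - A = {-5, -3, -2, -1, 0, 1, 2, 3, 5}


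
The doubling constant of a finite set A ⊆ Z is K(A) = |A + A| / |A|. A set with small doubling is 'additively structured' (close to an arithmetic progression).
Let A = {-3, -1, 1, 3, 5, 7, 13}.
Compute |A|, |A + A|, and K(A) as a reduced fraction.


|A| = 7.
Compute A + A by enumerating all 49 pairs.
A + A = {-6, -4, -2, 0, 2, 4, 6, 8, 10, 12, 14, 16, 18, 20, 26}, so |A + A| = 15.
K = |A + A| / |A| = 15/7 (already in lowest terms) ≈ 2.1429.
Reference: AP of size 7 gives K = 13/7 ≈ 1.8571; a fully generic set of size 7 gives K ≈ 4.0000.

|A| = 7, |A + A| = 15, K = 15/7.


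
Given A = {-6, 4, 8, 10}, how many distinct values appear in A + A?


A + A = {a + a' : a, a' ∈ A}; |A| = 4.
General bounds: 2|A| - 1 ≤ |A + A| ≤ |A|(|A|+1)/2, i.e. 7 ≤ |A + A| ≤ 10.
Lower bound 2|A|-1 is attained iff A is an arithmetic progression.
Enumerate sums a + a' for a ≤ a' (symmetric, so this suffices):
a = -6: -6+-6=-12, -6+4=-2, -6+8=2, -6+10=4
a = 4: 4+4=8, 4+8=12, 4+10=14
a = 8: 8+8=16, 8+10=18
a = 10: 10+10=20
Distinct sums: {-12, -2, 2, 4, 8, 12, 14, 16, 18, 20}
|A + A| = 10

|A + A| = 10


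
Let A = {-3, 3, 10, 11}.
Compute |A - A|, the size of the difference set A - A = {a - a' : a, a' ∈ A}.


A - A = {a - a' : a, a' ∈ A}; |A| = 4.
Bounds: 2|A|-1 ≤ |A - A| ≤ |A|² - |A| + 1, i.e. 7 ≤ |A - A| ≤ 13.
Note: 0 ∈ A - A always (from a - a). The set is symmetric: if d ∈ A - A then -d ∈ A - A.
Enumerate nonzero differences d = a - a' with a > a' (then include -d):
Positive differences: {1, 6, 7, 8, 13, 14}
Full difference set: {0} ∪ (positive diffs) ∪ (negative diffs).
|A - A| = 1 + 2·6 = 13 (matches direct enumeration: 13).

|A - A| = 13


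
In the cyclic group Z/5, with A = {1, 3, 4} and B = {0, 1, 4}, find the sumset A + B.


Work in Z/5Z: reduce every sum a + b modulo 5.
Enumerate all 9 pairs:
a = 1: 1+0=1, 1+1=2, 1+4=0
a = 3: 3+0=3, 3+1=4, 3+4=2
a = 4: 4+0=4, 4+1=0, 4+4=3
Distinct residues collected: {0, 1, 2, 3, 4}
|A + B| = 5 (out of 5 total residues).

A + B = {0, 1, 2, 3, 4}


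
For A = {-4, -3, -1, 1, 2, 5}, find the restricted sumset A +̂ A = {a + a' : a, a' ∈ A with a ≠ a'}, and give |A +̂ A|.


Restricted sumset: A +̂ A = {a + a' : a ∈ A, a' ∈ A, a ≠ a'}.
Equivalently, take A + A and drop any sum 2a that is achievable ONLY as a + a for a ∈ A (i.e. sums representable only with equal summands).
Enumerate pairs (a, a') with a < a' (symmetric, so each unordered pair gives one sum; this covers all a ≠ a'):
  -4 + -3 = -7
  -4 + -1 = -5
  -4 + 1 = -3
  -4 + 2 = -2
  -4 + 5 = 1
  -3 + -1 = -4
  -3 + 1 = -2
  -3 + 2 = -1
  -3 + 5 = 2
  -1 + 1 = 0
  -1 + 2 = 1
  -1 + 5 = 4
  1 + 2 = 3
  1 + 5 = 6
  2 + 5 = 7
Collected distinct sums: {-7, -5, -4, -3, -2, -1, 0, 1, 2, 3, 4, 6, 7}
|A +̂ A| = 13
(Reference bound: |A +̂ A| ≥ 2|A| - 3 for |A| ≥ 2, with |A| = 6 giving ≥ 9.)

|A +̂ A| = 13


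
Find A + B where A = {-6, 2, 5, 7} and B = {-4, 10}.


A + B = {a + b : a ∈ A, b ∈ B}.
Enumerate all |A|·|B| = 4·2 = 8 pairs (a, b) and collect distinct sums.
a = -6: -6+-4=-10, -6+10=4
a = 2: 2+-4=-2, 2+10=12
a = 5: 5+-4=1, 5+10=15
a = 7: 7+-4=3, 7+10=17
Collecting distinct sums: A + B = {-10, -2, 1, 3, 4, 12, 15, 17}
|A + B| = 8

A + B = {-10, -2, 1, 3, 4, 12, 15, 17}


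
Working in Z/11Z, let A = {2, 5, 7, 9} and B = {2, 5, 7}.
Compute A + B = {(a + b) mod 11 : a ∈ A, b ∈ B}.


Work in Z/11Z: reduce every sum a + b modulo 11.
Enumerate all 12 pairs:
a = 2: 2+2=4, 2+5=7, 2+7=9
a = 5: 5+2=7, 5+5=10, 5+7=1
a = 7: 7+2=9, 7+5=1, 7+7=3
a = 9: 9+2=0, 9+5=3, 9+7=5
Distinct residues collected: {0, 1, 3, 4, 5, 7, 9, 10}
|A + B| = 8 (out of 11 total residues).

A + B = {0, 1, 3, 4, 5, 7, 9, 10}


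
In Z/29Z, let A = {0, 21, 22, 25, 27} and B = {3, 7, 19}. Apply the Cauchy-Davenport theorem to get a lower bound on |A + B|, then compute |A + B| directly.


Cauchy-Davenport: |A + B| ≥ min(p, |A| + |B| - 1) for A, B nonempty in Z/pZ.
|A| = 5, |B| = 3, p = 29.
CD lower bound = min(29, 5 + 3 - 1) = min(29, 7) = 7.
Compute A + B mod 29 directly:
a = 0: 0+3=3, 0+7=7, 0+19=19
a = 21: 21+3=24, 21+7=28, 21+19=11
a = 22: 22+3=25, 22+7=0, 22+19=12
a = 25: 25+3=28, 25+7=3, 25+19=15
a = 27: 27+3=1, 27+7=5, 27+19=17
A + B = {0, 1, 3, 5, 7, 11, 12, 15, 17, 19, 24, 25, 28}, so |A + B| = 13.
Verify: 13 ≥ 7? Yes ✓.

CD lower bound = 7, actual |A + B| = 13.


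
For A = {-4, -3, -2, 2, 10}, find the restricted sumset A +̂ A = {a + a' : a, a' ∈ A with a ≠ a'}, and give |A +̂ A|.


Restricted sumset: A +̂ A = {a + a' : a ∈ A, a' ∈ A, a ≠ a'}.
Equivalently, take A + A and drop any sum 2a that is achievable ONLY as a + a for a ∈ A (i.e. sums representable only with equal summands).
Enumerate pairs (a, a') with a < a' (symmetric, so each unordered pair gives one sum; this covers all a ≠ a'):
  -4 + -3 = -7
  -4 + -2 = -6
  -4 + 2 = -2
  -4 + 10 = 6
  -3 + -2 = -5
  -3 + 2 = -1
  -3 + 10 = 7
  -2 + 2 = 0
  -2 + 10 = 8
  2 + 10 = 12
Collected distinct sums: {-7, -6, -5, -2, -1, 0, 6, 7, 8, 12}
|A +̂ A| = 10
(Reference bound: |A +̂ A| ≥ 2|A| - 3 for |A| ≥ 2, with |A| = 5 giving ≥ 7.)

|A +̂ A| = 10


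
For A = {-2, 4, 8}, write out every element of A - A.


A - A = {a - a' : a, a' ∈ A}.
Compute a - a' for each ordered pair (a, a'):
a = -2: -2--2=0, -2-4=-6, -2-8=-10
a = 4: 4--2=6, 4-4=0, 4-8=-4
a = 8: 8--2=10, 8-4=4, 8-8=0
Collecting distinct values (and noting 0 appears from a-a):
A - A = {-10, -6, -4, 0, 4, 6, 10}
|A - A| = 7

A - A = {-10, -6, -4, 0, 4, 6, 10}


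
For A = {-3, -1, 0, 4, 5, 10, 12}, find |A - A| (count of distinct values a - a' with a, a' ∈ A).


A - A = {a - a' : a, a' ∈ A}; |A| = 7.
Bounds: 2|A|-1 ≤ |A - A| ≤ |A|² - |A| + 1, i.e. 13 ≤ |A - A| ≤ 43.
Note: 0 ∈ A - A always (from a - a). The set is symmetric: if d ∈ A - A then -d ∈ A - A.
Enumerate nonzero differences d = a - a' with a > a' (then include -d):
Positive differences: {1, 2, 3, 4, 5, 6, 7, 8, 10, 11, 12, 13, 15}
Full difference set: {0} ∪ (positive diffs) ∪ (negative diffs).
|A - A| = 1 + 2·13 = 27 (matches direct enumeration: 27).

|A - A| = 27


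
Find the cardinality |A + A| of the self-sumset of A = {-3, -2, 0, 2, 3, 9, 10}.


A + A = {a + a' : a, a' ∈ A}; |A| = 7.
General bounds: 2|A| - 1 ≤ |A + A| ≤ |A|(|A|+1)/2, i.e. 13 ≤ |A + A| ≤ 28.
Lower bound 2|A|-1 is attained iff A is an arithmetic progression.
Enumerate sums a + a' for a ≤ a' (symmetric, so this suffices):
a = -3: -3+-3=-6, -3+-2=-5, -3+0=-3, -3+2=-1, -3+3=0, -3+9=6, -3+10=7
a = -2: -2+-2=-4, -2+0=-2, -2+2=0, -2+3=1, -2+9=7, -2+10=8
a = 0: 0+0=0, 0+2=2, 0+3=3, 0+9=9, 0+10=10
a = 2: 2+2=4, 2+3=5, 2+9=11, 2+10=12
a = 3: 3+3=6, 3+9=12, 3+10=13
a = 9: 9+9=18, 9+10=19
a = 10: 10+10=20
Distinct sums: {-6, -5, -4, -3, -2, -1, 0, 1, 2, 3, 4, 5, 6, 7, 8, 9, 10, 11, 12, 13, 18, 19, 20}
|A + A| = 23

|A + A| = 23


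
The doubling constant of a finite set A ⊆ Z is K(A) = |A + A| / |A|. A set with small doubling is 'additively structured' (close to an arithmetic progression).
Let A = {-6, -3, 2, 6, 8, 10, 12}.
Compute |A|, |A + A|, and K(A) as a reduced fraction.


|A| = 7.
Compute A + A by enumerating all 49 pairs.
A + A = {-12, -9, -6, -4, -1, 0, 2, 3, 4, 5, 6, 7, 8, 9, 10, 12, 14, 16, 18, 20, 22, 24}, so |A + A| = 22.
K = |A + A| / |A| = 22/7 (already in lowest terms) ≈ 3.1429.
Reference: AP of size 7 gives K = 13/7 ≈ 1.8571; a fully generic set of size 7 gives K ≈ 4.0000.

|A| = 7, |A + A| = 22, K = 22/7.


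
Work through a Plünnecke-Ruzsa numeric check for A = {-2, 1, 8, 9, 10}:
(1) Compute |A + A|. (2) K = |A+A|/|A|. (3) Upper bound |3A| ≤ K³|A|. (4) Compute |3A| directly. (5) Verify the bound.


|A| = 5.
Step 1: Compute A + A by enumerating all 25 pairs.
A + A = {-4, -1, 2, 6, 7, 8, 9, 10, 11, 16, 17, 18, 19, 20}, so |A + A| = 14.
Step 2: Doubling constant K = |A + A|/|A| = 14/5 = 14/5 ≈ 2.8000.
Step 3: Plünnecke-Ruzsa gives |3A| ≤ K³·|A| = (2.8000)³ · 5 ≈ 109.7600.
Step 4: Compute 3A = A + A + A directly by enumerating all triples (a,b,c) ∈ A³; |3A| = 28.
Step 5: Check 28 ≤ 109.7600? Yes ✓.

K = 14/5, Plünnecke-Ruzsa bound K³|A| ≈ 109.7600, |3A| = 28, inequality holds.


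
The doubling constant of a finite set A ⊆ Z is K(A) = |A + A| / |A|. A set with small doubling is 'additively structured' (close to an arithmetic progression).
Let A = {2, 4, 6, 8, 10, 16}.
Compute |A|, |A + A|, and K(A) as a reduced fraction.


|A| = 6.
Compute A + A by enumerating all 36 pairs.
A + A = {4, 6, 8, 10, 12, 14, 16, 18, 20, 22, 24, 26, 32}, so |A + A| = 13.
K = |A + A| / |A| = 13/6 (already in lowest terms) ≈ 2.1667.
Reference: AP of size 6 gives K = 11/6 ≈ 1.8333; a fully generic set of size 6 gives K ≈ 3.5000.

|A| = 6, |A + A| = 13, K = 13/6.


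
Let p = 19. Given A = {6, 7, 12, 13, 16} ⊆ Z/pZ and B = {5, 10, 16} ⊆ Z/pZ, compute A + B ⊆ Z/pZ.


Work in Z/19Z: reduce every sum a + b modulo 19.
Enumerate all 15 pairs:
a = 6: 6+5=11, 6+10=16, 6+16=3
a = 7: 7+5=12, 7+10=17, 7+16=4
a = 12: 12+5=17, 12+10=3, 12+16=9
a = 13: 13+5=18, 13+10=4, 13+16=10
a = 16: 16+5=2, 16+10=7, 16+16=13
Distinct residues collected: {2, 3, 4, 7, 9, 10, 11, 12, 13, 16, 17, 18}
|A + B| = 12 (out of 19 total residues).

A + B = {2, 3, 4, 7, 9, 10, 11, 12, 13, 16, 17, 18}


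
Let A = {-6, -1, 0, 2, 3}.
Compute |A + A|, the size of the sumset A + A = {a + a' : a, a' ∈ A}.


A + A = {a + a' : a, a' ∈ A}; |A| = 5.
General bounds: 2|A| - 1 ≤ |A + A| ≤ |A|(|A|+1)/2, i.e. 9 ≤ |A + A| ≤ 15.
Lower bound 2|A|-1 is attained iff A is an arithmetic progression.
Enumerate sums a + a' for a ≤ a' (symmetric, so this suffices):
a = -6: -6+-6=-12, -6+-1=-7, -6+0=-6, -6+2=-4, -6+3=-3
a = -1: -1+-1=-2, -1+0=-1, -1+2=1, -1+3=2
a = 0: 0+0=0, 0+2=2, 0+3=3
a = 2: 2+2=4, 2+3=5
a = 3: 3+3=6
Distinct sums: {-12, -7, -6, -4, -3, -2, -1, 0, 1, 2, 3, 4, 5, 6}
|A + A| = 14

|A + A| = 14


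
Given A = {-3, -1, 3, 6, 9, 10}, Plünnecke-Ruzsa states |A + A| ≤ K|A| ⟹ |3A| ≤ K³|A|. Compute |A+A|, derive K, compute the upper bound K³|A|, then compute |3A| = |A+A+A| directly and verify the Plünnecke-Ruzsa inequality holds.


|A| = 6.
Step 1: Compute A + A by enumerating all 36 pairs.
A + A = {-6, -4, -2, 0, 2, 3, 5, 6, 7, 8, 9, 12, 13, 15, 16, 18, 19, 20}, so |A + A| = 18.
Step 2: Doubling constant K = |A + A|/|A| = 18/6 = 18/6 ≈ 3.0000.
Step 3: Plünnecke-Ruzsa gives |3A| ≤ K³·|A| = (3.0000)³ · 6 ≈ 162.0000.
Step 4: Compute 3A = A + A + A directly by enumerating all triples (a,b,c) ∈ A³; |3A| = 35.
Step 5: Check 35 ≤ 162.0000? Yes ✓.

K = 18/6, Plünnecke-Ruzsa bound K³|A| ≈ 162.0000, |3A| = 35, inequality holds.


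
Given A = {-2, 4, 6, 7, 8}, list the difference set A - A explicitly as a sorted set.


A - A = {a - a' : a, a' ∈ A}.
Compute a - a' for each ordered pair (a, a'):
a = -2: -2--2=0, -2-4=-6, -2-6=-8, -2-7=-9, -2-8=-10
a = 4: 4--2=6, 4-4=0, 4-6=-2, 4-7=-3, 4-8=-4
a = 6: 6--2=8, 6-4=2, 6-6=0, 6-7=-1, 6-8=-2
a = 7: 7--2=9, 7-4=3, 7-6=1, 7-7=0, 7-8=-1
a = 8: 8--2=10, 8-4=4, 8-6=2, 8-7=1, 8-8=0
Collecting distinct values (and noting 0 appears from a-a):
A - A = {-10, -9, -8, -6, -4, -3, -2, -1, 0, 1, 2, 3, 4, 6, 8, 9, 10}
|A - A| = 17

A - A = {-10, -9, -8, -6, -4, -3, -2, -1, 0, 1, 2, 3, 4, 6, 8, 9, 10}


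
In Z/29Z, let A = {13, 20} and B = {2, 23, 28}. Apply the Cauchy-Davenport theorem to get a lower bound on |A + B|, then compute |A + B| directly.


Cauchy-Davenport: |A + B| ≥ min(p, |A| + |B| - 1) for A, B nonempty in Z/pZ.
|A| = 2, |B| = 3, p = 29.
CD lower bound = min(29, 2 + 3 - 1) = min(29, 4) = 4.
Compute A + B mod 29 directly:
a = 13: 13+2=15, 13+23=7, 13+28=12
a = 20: 20+2=22, 20+23=14, 20+28=19
A + B = {7, 12, 14, 15, 19, 22}, so |A + B| = 6.
Verify: 6 ≥ 4? Yes ✓.

CD lower bound = 4, actual |A + B| = 6.


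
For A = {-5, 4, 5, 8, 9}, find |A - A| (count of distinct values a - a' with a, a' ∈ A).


A - A = {a - a' : a, a' ∈ A}; |A| = 5.
Bounds: 2|A|-1 ≤ |A - A| ≤ |A|² - |A| + 1, i.e. 9 ≤ |A - A| ≤ 21.
Note: 0 ∈ A - A always (from a - a). The set is symmetric: if d ∈ A - A then -d ∈ A - A.
Enumerate nonzero differences d = a - a' with a > a' (then include -d):
Positive differences: {1, 3, 4, 5, 9, 10, 13, 14}
Full difference set: {0} ∪ (positive diffs) ∪ (negative diffs).
|A - A| = 1 + 2·8 = 17 (matches direct enumeration: 17).

|A - A| = 17


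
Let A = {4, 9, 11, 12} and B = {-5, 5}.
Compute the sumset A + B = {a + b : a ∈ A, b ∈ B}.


A + B = {a + b : a ∈ A, b ∈ B}.
Enumerate all |A|·|B| = 4·2 = 8 pairs (a, b) and collect distinct sums.
a = 4: 4+-5=-1, 4+5=9
a = 9: 9+-5=4, 9+5=14
a = 11: 11+-5=6, 11+5=16
a = 12: 12+-5=7, 12+5=17
Collecting distinct sums: A + B = {-1, 4, 6, 7, 9, 14, 16, 17}
|A + B| = 8

A + B = {-1, 4, 6, 7, 9, 14, 16, 17}


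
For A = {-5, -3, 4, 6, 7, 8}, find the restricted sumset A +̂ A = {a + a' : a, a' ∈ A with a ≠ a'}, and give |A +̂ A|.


Restricted sumset: A +̂ A = {a + a' : a ∈ A, a' ∈ A, a ≠ a'}.
Equivalently, take A + A and drop any sum 2a that is achievable ONLY as a + a for a ∈ A (i.e. sums representable only with equal summands).
Enumerate pairs (a, a') with a < a' (symmetric, so each unordered pair gives one sum; this covers all a ≠ a'):
  -5 + -3 = -8
  -5 + 4 = -1
  -5 + 6 = 1
  -5 + 7 = 2
  -5 + 8 = 3
  -3 + 4 = 1
  -3 + 6 = 3
  -3 + 7 = 4
  -3 + 8 = 5
  4 + 6 = 10
  4 + 7 = 11
  4 + 8 = 12
  6 + 7 = 13
  6 + 8 = 14
  7 + 8 = 15
Collected distinct sums: {-8, -1, 1, 2, 3, 4, 5, 10, 11, 12, 13, 14, 15}
|A +̂ A| = 13
(Reference bound: |A +̂ A| ≥ 2|A| - 3 for |A| ≥ 2, with |A| = 6 giving ≥ 9.)

|A +̂ A| = 13


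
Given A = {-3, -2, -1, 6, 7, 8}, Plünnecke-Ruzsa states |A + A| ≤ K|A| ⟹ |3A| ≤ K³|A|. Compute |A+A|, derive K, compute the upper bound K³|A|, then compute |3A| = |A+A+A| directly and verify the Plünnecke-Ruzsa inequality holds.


|A| = 6.
Step 1: Compute A + A by enumerating all 36 pairs.
A + A = {-6, -5, -4, -3, -2, 3, 4, 5, 6, 7, 12, 13, 14, 15, 16}, so |A + A| = 15.
Step 2: Doubling constant K = |A + A|/|A| = 15/6 = 15/6 ≈ 2.5000.
Step 3: Plünnecke-Ruzsa gives |3A| ≤ K³·|A| = (2.5000)³ · 6 ≈ 93.7500.
Step 4: Compute 3A = A + A + A directly by enumerating all triples (a,b,c) ∈ A³; |3A| = 28.
Step 5: Check 28 ≤ 93.7500? Yes ✓.

K = 15/6, Plünnecke-Ruzsa bound K³|A| ≈ 93.7500, |3A| = 28, inequality holds.


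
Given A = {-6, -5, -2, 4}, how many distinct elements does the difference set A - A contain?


A - A = {a - a' : a, a' ∈ A}; |A| = 4.
Bounds: 2|A|-1 ≤ |A - A| ≤ |A|² - |A| + 1, i.e. 7 ≤ |A - A| ≤ 13.
Note: 0 ∈ A - A always (from a - a). The set is symmetric: if d ∈ A - A then -d ∈ A - A.
Enumerate nonzero differences d = a - a' with a > a' (then include -d):
Positive differences: {1, 3, 4, 6, 9, 10}
Full difference set: {0} ∪ (positive diffs) ∪ (negative diffs).
|A - A| = 1 + 2·6 = 13 (matches direct enumeration: 13).

|A - A| = 13


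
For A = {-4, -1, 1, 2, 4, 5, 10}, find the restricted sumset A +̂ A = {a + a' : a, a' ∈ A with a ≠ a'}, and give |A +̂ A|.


Restricted sumset: A +̂ A = {a + a' : a ∈ A, a' ∈ A, a ≠ a'}.
Equivalently, take A + A and drop any sum 2a that is achievable ONLY as a + a for a ∈ A (i.e. sums representable only with equal summands).
Enumerate pairs (a, a') with a < a' (symmetric, so each unordered pair gives one sum; this covers all a ≠ a'):
  -4 + -1 = -5
  -4 + 1 = -3
  -4 + 2 = -2
  -4 + 4 = 0
  -4 + 5 = 1
  -4 + 10 = 6
  -1 + 1 = 0
  -1 + 2 = 1
  -1 + 4 = 3
  -1 + 5 = 4
  -1 + 10 = 9
  1 + 2 = 3
  1 + 4 = 5
  1 + 5 = 6
  1 + 10 = 11
  2 + 4 = 6
  2 + 5 = 7
  2 + 10 = 12
  4 + 5 = 9
  4 + 10 = 14
  5 + 10 = 15
Collected distinct sums: {-5, -3, -2, 0, 1, 3, 4, 5, 6, 7, 9, 11, 12, 14, 15}
|A +̂ A| = 15
(Reference bound: |A +̂ A| ≥ 2|A| - 3 for |A| ≥ 2, with |A| = 7 giving ≥ 11.)

|A +̂ A| = 15
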